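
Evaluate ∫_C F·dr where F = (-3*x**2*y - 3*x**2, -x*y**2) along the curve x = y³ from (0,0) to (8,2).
-21664/15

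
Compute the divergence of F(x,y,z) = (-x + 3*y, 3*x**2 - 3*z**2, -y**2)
-1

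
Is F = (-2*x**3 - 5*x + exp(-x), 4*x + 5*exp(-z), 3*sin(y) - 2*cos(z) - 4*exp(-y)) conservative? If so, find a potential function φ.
No, ∇×F = (3*cos(y) + 5*exp(-z) + 4*exp(-y), 0, 4) ≠ 0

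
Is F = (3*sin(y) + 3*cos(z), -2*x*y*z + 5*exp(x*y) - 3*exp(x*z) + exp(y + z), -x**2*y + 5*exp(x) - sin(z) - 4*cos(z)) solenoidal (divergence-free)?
No, ∇·F = -2*x*z + 5*x*exp(x*y) + exp(y + z) + 4*sin(z) - cos(z)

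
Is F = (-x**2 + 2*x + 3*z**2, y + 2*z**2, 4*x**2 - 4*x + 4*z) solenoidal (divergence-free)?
No, ∇·F = 7 - 2*x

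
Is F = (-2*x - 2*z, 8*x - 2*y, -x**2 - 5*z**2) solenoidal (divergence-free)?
No, ∇·F = -10*z - 4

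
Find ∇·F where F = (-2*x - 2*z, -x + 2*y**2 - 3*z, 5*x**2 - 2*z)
4*y - 4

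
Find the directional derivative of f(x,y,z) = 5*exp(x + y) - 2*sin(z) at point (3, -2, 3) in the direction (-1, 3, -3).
2*sqrt(19)*(3*cos(3) + 5*E)/19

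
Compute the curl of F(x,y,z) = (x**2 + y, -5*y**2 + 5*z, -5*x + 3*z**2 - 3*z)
(-5, 5, -1)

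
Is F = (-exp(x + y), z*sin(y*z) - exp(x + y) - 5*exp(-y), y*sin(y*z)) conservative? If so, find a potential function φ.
Yes, F is conservative. φ = -exp(x + y) - cos(y*z) + 5*exp(-y)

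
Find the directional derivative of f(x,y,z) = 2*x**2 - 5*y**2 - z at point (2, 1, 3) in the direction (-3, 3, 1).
-55*sqrt(19)/19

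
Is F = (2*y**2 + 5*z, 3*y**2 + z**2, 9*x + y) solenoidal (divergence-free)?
No, ∇·F = 6*y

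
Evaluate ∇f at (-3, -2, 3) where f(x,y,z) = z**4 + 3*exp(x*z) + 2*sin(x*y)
(-4*cos(6) + 9*exp(-9), -6*cos(6), 108 - 9*exp(-9))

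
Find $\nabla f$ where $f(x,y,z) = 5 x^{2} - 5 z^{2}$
(10*x, 0, -10*z)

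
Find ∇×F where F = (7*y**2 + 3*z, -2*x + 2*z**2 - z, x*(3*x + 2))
(1 - 4*z, 1 - 6*x, -14*y - 2)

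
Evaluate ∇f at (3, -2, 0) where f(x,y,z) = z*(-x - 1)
(0, 0, -4)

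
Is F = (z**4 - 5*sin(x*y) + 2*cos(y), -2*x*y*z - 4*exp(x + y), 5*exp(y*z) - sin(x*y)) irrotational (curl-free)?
No, ∇×F = (2*x*y - x*cos(x*y) + 5*z*exp(y*z), y*cos(x*y) + 4*z**3, 5*x*cos(x*y) - 2*y*z - 4*exp(x + y) + 2*sin(y))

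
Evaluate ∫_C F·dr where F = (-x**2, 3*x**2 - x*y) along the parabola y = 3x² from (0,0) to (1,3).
17/30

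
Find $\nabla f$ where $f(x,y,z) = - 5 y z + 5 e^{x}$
(5*exp(x), -5*z, -5*y)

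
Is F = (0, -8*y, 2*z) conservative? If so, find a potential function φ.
Yes, F is conservative. φ = -4*y**2 + z**2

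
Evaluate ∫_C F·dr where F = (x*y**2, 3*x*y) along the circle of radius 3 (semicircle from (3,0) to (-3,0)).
54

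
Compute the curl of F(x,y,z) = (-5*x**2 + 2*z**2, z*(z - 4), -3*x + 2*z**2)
(4 - 2*z, 4*z + 3, 0)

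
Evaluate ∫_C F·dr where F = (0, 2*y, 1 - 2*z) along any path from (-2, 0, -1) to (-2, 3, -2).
5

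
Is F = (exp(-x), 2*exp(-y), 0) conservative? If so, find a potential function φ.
Yes, F is conservative. φ = -2*exp(-y) - exp(-x)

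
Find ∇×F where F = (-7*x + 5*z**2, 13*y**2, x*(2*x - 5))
(0, -4*x + 10*z + 5, 0)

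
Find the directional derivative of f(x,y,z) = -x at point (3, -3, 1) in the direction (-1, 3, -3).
sqrt(19)/19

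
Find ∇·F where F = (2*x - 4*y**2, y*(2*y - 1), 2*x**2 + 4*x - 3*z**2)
4*y - 6*z + 1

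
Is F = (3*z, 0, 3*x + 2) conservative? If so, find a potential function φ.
Yes, F is conservative. φ = z*(3*x + 2)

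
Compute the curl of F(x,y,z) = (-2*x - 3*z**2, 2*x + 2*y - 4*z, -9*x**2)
(4, 18*x - 6*z, 2)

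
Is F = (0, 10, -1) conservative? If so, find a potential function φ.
Yes, F is conservative. φ = 10*y - z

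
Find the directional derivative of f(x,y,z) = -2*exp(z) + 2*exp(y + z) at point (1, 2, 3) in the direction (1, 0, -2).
4*sqrt(5)*(1 - exp(2))*exp(3)/5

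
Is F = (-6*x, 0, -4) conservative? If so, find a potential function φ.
Yes, F is conservative. φ = -3*x**2 - 4*z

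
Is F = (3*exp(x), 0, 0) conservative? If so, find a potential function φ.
Yes, F is conservative. φ = 3*exp(x)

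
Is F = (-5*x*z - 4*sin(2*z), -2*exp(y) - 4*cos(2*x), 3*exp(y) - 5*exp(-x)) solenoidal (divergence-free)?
No, ∇·F = -5*z - 2*exp(y)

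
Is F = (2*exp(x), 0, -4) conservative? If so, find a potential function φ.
Yes, F is conservative. φ = -4*z + 2*exp(x)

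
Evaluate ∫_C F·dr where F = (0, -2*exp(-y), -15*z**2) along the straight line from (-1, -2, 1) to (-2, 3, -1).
-2*exp(2) + 2*exp(-3) + 10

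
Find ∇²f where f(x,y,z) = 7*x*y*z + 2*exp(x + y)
4*exp(x + y)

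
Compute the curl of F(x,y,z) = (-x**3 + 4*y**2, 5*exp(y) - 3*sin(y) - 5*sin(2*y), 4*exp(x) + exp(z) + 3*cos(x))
(0, -4*exp(x) + 3*sin(x), -8*y)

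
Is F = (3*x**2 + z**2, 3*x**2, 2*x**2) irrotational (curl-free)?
No, ∇×F = (0, -4*x + 2*z, 6*x)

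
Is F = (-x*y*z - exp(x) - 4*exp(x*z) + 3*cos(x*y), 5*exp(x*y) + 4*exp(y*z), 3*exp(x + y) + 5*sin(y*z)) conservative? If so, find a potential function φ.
No, ∇×F = (-4*y*exp(y*z) + 5*z*cos(y*z) + 3*exp(x + y), -x*y - 4*x*exp(x*z) - 3*exp(x + y), x*z + 3*x*sin(x*y) + 5*y*exp(x*y)) ≠ 0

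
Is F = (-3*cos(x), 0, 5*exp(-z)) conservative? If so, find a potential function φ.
Yes, F is conservative. φ = -3*sin(x) - 5*exp(-z)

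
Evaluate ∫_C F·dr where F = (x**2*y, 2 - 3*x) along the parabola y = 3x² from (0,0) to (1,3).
3/5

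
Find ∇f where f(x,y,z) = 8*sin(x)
(8*cos(x), 0, 0)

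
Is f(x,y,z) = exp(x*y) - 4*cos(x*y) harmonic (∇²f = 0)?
No, ∇²f = (x**2 + y**2)*(exp(x*y) + 4*cos(x*y))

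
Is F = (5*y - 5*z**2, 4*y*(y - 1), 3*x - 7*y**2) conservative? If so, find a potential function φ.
No, ∇×F = (-14*y, -10*z - 3, -5) ≠ 0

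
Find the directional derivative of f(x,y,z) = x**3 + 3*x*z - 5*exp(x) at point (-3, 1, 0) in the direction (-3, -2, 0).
3*sqrt(13)*(5 - 27*exp(3))*exp(-3)/13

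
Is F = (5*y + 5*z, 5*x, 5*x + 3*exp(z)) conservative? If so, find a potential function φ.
Yes, F is conservative. φ = 5*x*y + 5*x*z + 3*exp(z)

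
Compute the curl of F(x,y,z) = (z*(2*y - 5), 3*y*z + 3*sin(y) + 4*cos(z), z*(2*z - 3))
(-3*y + 4*sin(z), 2*y - 5, -2*z)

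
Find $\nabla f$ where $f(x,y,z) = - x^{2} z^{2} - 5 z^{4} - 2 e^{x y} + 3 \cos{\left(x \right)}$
(-2*x*z**2 - 2*y*exp(x*y) - 3*sin(x), -2*x*exp(x*y), 2*z*(-x**2 - 10*z**2))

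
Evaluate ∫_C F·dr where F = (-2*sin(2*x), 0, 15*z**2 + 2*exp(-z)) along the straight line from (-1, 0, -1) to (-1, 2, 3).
-2*exp(-3) + 2*E + 140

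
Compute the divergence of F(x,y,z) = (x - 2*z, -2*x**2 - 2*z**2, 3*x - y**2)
1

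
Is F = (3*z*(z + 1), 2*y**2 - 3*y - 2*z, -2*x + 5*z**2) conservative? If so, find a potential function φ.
No, ∇×F = (2, 6*z + 5, 0) ≠ 0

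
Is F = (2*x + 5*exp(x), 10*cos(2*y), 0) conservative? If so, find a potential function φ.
Yes, F is conservative. φ = x**2 + 5*exp(x) + 5*sin(2*y)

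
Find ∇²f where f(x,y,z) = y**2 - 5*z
2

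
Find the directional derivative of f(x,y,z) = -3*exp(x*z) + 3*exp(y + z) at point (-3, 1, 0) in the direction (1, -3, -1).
3*sqrt(11)*(-4*E - 3)/11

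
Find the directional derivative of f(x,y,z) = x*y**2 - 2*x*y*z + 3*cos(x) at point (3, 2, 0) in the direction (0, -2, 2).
-12*sqrt(2)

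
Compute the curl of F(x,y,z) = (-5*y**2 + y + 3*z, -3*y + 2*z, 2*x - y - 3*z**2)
(-3, 1, 10*y - 1)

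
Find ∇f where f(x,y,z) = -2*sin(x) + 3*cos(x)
(-3*sin(x) - 2*cos(x), 0, 0)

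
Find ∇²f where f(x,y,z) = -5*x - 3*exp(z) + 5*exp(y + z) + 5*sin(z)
-3*exp(z) + 10*exp(y + z) - 5*sin(z)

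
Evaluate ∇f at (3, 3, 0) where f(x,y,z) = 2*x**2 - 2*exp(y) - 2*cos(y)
(12, -2*exp(3) + 2*sin(3), 0)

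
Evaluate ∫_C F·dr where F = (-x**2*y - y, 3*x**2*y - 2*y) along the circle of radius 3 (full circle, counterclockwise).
117*pi/4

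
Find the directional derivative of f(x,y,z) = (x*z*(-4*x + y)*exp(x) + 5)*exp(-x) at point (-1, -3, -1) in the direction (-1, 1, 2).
sqrt(6)*(4 + 5*E)/6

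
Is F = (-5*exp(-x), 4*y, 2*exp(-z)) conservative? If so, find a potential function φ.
Yes, F is conservative. φ = 2*y**2 - 2*exp(-z) + 5*exp(-x)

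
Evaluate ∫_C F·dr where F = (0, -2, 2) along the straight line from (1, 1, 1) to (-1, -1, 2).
6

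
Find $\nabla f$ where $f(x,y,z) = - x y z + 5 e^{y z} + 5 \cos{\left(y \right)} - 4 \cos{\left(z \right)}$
(-y*z, -x*z + 5*z*exp(y*z) - 5*sin(y), -x*y + 5*y*exp(y*z) + 4*sin(z))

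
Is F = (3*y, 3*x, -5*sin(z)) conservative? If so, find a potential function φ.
Yes, F is conservative. φ = 3*x*y + 5*cos(z)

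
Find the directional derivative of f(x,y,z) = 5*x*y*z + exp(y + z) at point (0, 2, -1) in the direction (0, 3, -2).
sqrt(13)*E/13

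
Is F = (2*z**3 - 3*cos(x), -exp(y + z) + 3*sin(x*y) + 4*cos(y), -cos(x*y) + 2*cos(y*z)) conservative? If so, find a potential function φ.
No, ∇×F = (x*sin(x*y) - 2*z*sin(y*z) + exp(y + z), -y*sin(x*y) + 6*z**2, 3*y*cos(x*y)) ≠ 0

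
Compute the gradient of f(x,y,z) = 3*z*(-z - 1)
(0, 0, -6*z - 3)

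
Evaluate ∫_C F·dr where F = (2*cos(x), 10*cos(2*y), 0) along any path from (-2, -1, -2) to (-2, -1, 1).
0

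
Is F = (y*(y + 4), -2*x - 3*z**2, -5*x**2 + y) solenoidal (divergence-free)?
Yes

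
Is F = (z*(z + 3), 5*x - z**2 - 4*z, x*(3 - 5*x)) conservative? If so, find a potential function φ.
No, ∇×F = (2*z + 4, 10*x + 2*z, 5) ≠ 0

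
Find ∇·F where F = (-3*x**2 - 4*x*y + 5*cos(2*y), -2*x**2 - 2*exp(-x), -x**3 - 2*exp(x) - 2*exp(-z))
-6*x - 4*y + 2*exp(-z)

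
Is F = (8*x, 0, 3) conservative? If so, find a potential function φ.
Yes, F is conservative. φ = 4*x**2 + 3*z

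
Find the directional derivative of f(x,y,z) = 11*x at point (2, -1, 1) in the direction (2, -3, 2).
22*sqrt(17)/17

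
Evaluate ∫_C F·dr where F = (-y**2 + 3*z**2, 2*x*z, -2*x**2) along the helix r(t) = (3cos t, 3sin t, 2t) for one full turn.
36*pi*(-1 + 5*pi)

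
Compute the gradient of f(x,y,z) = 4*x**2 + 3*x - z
(8*x + 3, 0, -1)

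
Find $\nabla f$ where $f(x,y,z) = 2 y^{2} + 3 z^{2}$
(0, 4*y, 6*z)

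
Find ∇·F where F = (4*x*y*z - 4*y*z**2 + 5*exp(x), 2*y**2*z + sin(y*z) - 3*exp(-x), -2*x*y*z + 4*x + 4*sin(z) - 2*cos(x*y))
-2*x*y + 8*y*z + z*cos(y*z) + 5*exp(x) + 4*cos(z)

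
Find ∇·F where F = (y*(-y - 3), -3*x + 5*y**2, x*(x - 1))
10*y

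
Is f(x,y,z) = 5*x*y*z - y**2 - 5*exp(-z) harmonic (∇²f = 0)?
No, ∇²f = -2 - 5*exp(-z)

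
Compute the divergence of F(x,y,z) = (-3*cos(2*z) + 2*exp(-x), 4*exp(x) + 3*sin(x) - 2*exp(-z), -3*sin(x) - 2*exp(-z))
2*exp(-z) - 2*exp(-x)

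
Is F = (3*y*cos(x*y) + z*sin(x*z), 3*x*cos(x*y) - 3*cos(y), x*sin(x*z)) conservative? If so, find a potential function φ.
Yes, F is conservative. φ = -3*sin(y) + 3*sin(x*y) - cos(x*z)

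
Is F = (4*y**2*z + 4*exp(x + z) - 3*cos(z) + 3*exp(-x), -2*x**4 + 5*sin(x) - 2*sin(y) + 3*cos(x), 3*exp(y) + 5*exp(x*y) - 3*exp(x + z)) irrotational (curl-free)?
No, ∇×F = (5*x*exp(x*y) + 3*exp(y), 4*y**2 - 5*y*exp(x*y) + 7*exp(x + z) + 3*sin(z), -8*x**3 - 8*y*z - 3*sin(x) + 5*cos(x))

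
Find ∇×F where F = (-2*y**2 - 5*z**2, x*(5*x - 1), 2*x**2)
(0, -4*x - 10*z, 10*x + 4*y - 1)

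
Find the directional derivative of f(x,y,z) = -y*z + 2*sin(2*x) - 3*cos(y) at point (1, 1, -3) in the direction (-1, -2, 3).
-sqrt(14)*(4*cos(2) + 6*sin(1) + 9)/14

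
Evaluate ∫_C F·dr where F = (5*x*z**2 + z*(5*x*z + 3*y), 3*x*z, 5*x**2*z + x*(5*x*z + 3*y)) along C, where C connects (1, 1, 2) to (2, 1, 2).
66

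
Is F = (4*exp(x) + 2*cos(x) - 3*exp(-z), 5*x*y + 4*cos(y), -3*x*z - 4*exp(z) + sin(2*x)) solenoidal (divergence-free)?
No, ∇·F = 2*x + 4*exp(x) - 4*exp(z) - 2*sin(x) - 4*sin(y)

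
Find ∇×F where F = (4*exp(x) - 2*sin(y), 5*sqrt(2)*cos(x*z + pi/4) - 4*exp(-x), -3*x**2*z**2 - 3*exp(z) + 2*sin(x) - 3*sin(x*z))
(5*sqrt(2)*x*sin(x*z + pi/4), 6*x*z**2 + 3*z*cos(x*z) - 2*cos(x), -5*sqrt(2)*z*sin(x*z + pi/4) + 2*cos(y) + 4*exp(-x))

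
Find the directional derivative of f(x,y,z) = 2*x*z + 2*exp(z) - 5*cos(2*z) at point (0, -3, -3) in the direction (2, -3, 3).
3*sqrt(22)*(-2*exp(3) + 1 - 5*exp(3)*sin(6))*exp(-3)/11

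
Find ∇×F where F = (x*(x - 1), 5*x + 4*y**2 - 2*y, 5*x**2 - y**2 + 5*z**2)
(-2*y, -10*x, 5)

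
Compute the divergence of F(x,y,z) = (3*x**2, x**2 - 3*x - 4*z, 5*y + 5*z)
6*x + 5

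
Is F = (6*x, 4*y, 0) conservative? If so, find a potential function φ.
Yes, F is conservative. φ = 3*x**2 + 2*y**2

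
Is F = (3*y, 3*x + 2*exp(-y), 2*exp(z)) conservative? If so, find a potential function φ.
Yes, F is conservative. φ = 3*x*y + 2*exp(z) - 2*exp(-y)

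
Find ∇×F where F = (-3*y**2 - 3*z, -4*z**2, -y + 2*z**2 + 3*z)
(8*z - 1, -3, 6*y)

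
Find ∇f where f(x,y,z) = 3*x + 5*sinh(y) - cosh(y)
(3, -sinh(y) + 5*cosh(y), 0)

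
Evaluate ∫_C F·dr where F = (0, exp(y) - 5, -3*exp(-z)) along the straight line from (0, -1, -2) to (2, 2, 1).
-15 - 2*exp(2) + 2*exp(-1)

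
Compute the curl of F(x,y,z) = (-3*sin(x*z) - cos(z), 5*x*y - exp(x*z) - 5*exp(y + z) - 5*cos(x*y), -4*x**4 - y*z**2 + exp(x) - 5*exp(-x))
(x*exp(x*z) - z**2 + 5*exp(y + z), 16*x**3 - 3*x*cos(x*z) - exp(x) + sin(z) - 5*exp(-x), 5*y*sin(x*y) + 5*y - z*exp(x*z))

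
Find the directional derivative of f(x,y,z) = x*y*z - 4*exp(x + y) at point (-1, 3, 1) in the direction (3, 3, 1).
3*sqrt(19)*(1 - 8*exp(2))/19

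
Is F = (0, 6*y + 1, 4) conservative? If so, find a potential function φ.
Yes, F is conservative. φ = 3*y**2 + y + 4*z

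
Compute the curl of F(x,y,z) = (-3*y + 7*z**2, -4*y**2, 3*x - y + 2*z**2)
(-1, 14*z - 3, 3)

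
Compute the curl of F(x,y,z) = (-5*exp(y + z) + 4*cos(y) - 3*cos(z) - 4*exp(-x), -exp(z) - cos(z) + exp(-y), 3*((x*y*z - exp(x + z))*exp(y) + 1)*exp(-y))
(3*x*z + exp(z) - sin(z) - 3*exp(-y), -3*y*z + 3*exp(x + z) - 5*exp(y + z) + 3*sin(z), 5*exp(y + z) + 4*sin(y))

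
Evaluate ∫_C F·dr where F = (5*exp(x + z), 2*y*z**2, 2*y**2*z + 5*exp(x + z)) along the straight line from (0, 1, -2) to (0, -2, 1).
-(5 - 5*exp(3))*exp(-2)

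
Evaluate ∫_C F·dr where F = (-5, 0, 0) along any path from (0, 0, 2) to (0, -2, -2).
0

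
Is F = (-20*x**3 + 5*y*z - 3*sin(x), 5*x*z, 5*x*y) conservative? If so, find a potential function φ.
Yes, F is conservative. φ = -5*x**4 + 5*x*y*z + 3*cos(x)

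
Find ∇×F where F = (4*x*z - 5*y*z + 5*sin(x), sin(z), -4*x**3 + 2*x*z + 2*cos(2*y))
(-4*sin(2*y) - cos(z), 12*x**2 + 4*x - 5*y - 2*z, 5*z)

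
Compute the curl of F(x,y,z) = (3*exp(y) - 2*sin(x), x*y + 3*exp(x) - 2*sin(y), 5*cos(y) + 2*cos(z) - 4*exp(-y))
(-5*sin(y) + 4*exp(-y), 0, y + 3*exp(x) - 3*exp(y))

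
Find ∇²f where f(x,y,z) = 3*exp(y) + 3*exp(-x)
3*exp(y) + 3*exp(-x)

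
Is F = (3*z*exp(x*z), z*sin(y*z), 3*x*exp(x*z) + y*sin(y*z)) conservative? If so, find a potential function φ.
Yes, F is conservative. φ = 3*exp(x*z) - cos(y*z)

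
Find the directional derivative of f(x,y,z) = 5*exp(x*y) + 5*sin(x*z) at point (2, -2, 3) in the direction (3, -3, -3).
5*sqrt(3)*(-4 + exp(4)*cos(6))*exp(-4)/3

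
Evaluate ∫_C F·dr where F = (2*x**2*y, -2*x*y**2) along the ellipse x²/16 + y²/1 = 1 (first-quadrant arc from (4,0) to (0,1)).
-17*pi/2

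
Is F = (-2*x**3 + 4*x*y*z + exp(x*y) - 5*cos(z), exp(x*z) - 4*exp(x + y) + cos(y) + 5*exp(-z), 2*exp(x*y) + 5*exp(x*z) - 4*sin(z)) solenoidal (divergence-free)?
No, ∇·F = -6*x**2 + 5*x*exp(x*z) + 4*y*z + y*exp(x*y) - 4*exp(x + y) - sin(y) - 4*cos(z)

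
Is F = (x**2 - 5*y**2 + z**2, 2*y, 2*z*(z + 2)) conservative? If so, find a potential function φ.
No, ∇×F = (0, 2*z, 10*y) ≠ 0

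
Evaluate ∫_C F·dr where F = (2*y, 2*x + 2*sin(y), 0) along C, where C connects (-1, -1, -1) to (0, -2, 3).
-2 - 2*cos(2) + 2*cos(1)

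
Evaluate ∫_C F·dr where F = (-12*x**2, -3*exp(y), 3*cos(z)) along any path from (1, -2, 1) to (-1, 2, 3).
-3*exp(2) - 3*sin(1) + 3*exp(-2) + 3*sin(3) + 8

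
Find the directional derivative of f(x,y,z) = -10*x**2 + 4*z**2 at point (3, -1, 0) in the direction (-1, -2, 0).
12*sqrt(5)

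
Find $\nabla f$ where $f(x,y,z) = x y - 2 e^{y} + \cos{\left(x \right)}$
(y - sin(x), x - 2*exp(y), 0)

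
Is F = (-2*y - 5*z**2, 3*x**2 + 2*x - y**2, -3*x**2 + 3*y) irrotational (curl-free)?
No, ∇×F = (3, 6*x - 10*z, 6*x + 4)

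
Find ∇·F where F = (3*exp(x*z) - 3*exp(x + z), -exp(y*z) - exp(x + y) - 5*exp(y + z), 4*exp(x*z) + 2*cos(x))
4*x*exp(x*z) + 3*z*exp(x*z) - z*exp(y*z) - exp(x + y) - 3*exp(x + z) - 5*exp(y + z)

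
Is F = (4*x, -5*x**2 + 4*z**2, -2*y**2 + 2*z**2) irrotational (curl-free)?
No, ∇×F = (-4*y - 8*z, 0, -10*x)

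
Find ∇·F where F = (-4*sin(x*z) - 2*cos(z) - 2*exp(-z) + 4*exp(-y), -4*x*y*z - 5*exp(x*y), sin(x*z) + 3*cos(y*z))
-4*x*z - 5*x*exp(x*y) + x*cos(x*z) - 3*y*sin(y*z) - 4*z*cos(x*z)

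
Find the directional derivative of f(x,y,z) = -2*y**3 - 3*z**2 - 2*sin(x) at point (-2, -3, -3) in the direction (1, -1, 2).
sqrt(6)*(45 - cos(2))/3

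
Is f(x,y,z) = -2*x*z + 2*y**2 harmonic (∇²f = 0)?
No, ∇²f = 4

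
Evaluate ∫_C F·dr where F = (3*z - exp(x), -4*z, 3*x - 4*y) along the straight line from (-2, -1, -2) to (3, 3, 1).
-exp(3) - 7 + exp(-2)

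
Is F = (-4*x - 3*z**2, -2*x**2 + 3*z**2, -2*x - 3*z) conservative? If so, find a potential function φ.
No, ∇×F = (-6*z, 2 - 6*z, -4*x) ≠ 0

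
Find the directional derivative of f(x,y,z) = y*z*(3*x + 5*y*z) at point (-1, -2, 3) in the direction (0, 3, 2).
-315*sqrt(13)/13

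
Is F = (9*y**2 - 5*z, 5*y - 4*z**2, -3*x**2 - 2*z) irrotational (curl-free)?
No, ∇×F = (8*z, 6*x - 5, -18*y)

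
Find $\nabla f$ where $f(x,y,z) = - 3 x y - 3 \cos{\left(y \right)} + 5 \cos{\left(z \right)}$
(-3*y, -3*x + 3*sin(y), -5*sin(z))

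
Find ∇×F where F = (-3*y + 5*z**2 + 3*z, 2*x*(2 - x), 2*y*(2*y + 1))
(8*y + 2, 10*z + 3, 7 - 4*x)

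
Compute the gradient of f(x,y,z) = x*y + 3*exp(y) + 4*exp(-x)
(y - 4*exp(-x), x + 3*exp(y), 0)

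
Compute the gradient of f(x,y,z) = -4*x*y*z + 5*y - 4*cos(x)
(-4*y*z + 4*sin(x), -4*x*z + 5, -4*x*y)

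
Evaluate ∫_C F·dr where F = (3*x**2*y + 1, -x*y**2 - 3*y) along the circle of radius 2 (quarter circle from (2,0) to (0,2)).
-4*pi - 8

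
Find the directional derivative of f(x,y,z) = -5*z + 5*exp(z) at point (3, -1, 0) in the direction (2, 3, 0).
0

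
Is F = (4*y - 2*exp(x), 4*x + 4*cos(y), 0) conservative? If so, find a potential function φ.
Yes, F is conservative. φ = 4*x*y - 2*exp(x) + 4*sin(y)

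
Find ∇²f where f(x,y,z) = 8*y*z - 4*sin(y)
4*sin(y)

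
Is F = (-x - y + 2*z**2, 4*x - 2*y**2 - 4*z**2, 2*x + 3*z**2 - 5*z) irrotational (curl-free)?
No, ∇×F = (8*z, 4*z - 2, 5)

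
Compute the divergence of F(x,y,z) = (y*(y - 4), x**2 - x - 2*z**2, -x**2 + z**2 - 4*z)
2*z - 4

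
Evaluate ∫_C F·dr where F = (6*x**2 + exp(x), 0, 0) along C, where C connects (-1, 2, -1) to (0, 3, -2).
3 - exp(-1)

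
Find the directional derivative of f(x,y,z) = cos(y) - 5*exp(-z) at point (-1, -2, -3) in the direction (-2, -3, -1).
-sqrt(14)*(3*sin(2) + 5*exp(3))/14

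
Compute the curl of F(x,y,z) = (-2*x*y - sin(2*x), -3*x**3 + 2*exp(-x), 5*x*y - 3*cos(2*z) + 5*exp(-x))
(5*x, -5*y + 5*exp(-x), -9*x**2 + 2*x - 2*exp(-x))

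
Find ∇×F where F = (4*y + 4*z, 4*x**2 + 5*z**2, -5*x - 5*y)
(-10*z - 5, 9, 8*x - 4)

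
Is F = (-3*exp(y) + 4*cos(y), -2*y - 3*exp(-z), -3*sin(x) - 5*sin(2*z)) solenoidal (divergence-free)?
No, ∇·F = -10*cos(2*z) - 2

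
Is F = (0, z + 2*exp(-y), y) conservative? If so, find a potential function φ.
Yes, F is conservative. φ = y*z - 2*exp(-y)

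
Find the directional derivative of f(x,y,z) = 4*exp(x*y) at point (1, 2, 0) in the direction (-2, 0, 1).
-16*sqrt(5)*exp(2)/5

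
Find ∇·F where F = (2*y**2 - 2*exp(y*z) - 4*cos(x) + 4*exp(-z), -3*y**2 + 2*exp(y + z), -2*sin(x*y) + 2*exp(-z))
-6*y + 2*exp(y + z) + 4*sin(x) - 2*exp(-z)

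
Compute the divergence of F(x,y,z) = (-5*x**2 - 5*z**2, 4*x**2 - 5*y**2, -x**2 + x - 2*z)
-10*x - 10*y - 2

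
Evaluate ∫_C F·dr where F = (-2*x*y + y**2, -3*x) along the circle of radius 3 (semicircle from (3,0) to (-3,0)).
-27*pi/2 - 36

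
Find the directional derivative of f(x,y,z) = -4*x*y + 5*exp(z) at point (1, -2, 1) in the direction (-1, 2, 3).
sqrt(14)*(-16 + 15*E)/14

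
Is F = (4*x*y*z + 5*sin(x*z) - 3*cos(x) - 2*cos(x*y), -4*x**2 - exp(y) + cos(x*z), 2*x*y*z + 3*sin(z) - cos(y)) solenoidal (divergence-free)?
No, ∇·F = 2*x*y + 4*y*z + 2*y*sin(x*y) + 5*z*cos(x*z) - exp(y) + 3*sin(x) + 3*cos(z)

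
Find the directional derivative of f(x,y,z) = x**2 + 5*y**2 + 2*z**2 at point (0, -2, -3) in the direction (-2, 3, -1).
-24*sqrt(14)/7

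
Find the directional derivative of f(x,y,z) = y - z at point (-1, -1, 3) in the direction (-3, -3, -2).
-sqrt(22)/22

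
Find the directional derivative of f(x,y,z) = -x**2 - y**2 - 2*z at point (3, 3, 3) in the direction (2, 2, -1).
-22/3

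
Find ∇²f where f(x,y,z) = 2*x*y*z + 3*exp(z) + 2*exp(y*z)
2*y**2*exp(y*z) + 2*z**2*exp(y*z) + 3*exp(z)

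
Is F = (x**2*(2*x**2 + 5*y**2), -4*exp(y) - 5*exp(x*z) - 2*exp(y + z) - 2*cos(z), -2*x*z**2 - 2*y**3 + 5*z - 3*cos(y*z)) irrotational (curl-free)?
No, ∇×F = (5*x*exp(x*z) - 6*y**2 + 3*z*sin(y*z) + 2*exp(y + z) - 2*sin(z), 2*z**2, -10*x**2*y - 5*z*exp(x*z))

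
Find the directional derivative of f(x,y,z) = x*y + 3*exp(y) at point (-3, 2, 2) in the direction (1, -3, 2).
sqrt(14)*(11 - 9*exp(2))/14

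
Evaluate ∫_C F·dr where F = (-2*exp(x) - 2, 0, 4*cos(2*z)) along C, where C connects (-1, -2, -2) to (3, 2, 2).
-2*exp(3) - 8 + 4*sin(4) + 2*exp(-1)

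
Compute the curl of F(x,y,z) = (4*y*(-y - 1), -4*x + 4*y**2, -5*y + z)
(-5, 0, 8*y)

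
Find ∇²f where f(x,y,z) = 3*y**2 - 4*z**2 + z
-2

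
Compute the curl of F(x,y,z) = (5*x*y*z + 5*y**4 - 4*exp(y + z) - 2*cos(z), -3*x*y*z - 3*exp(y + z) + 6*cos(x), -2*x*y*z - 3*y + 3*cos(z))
(3*x*y - 2*x*z + 3*exp(y + z) - 3, 5*x*y + 2*y*z - 4*exp(y + z) + 2*sin(z), -5*x*z - 20*y**3 - 3*y*z + 4*exp(y + z) - 6*sin(x))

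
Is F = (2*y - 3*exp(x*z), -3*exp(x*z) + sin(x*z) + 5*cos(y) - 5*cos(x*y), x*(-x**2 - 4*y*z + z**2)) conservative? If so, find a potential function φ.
No, ∇×F = (x*(-4*z + 3*exp(x*z) - cos(x*z)), 3*x**2 - 3*x*exp(x*z) + 4*y*z - z**2, 5*y*sin(x*y) - 3*z*exp(x*z) + z*cos(x*z) - 2) ≠ 0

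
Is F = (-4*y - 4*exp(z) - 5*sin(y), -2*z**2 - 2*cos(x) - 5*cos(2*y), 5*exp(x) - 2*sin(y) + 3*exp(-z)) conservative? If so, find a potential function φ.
No, ∇×F = (4*z - 2*cos(y), -5*exp(x) - 4*exp(z), 2*sin(x) + 5*cos(y) + 4) ≠ 0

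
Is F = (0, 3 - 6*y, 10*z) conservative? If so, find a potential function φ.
Yes, F is conservative. φ = -3*y**2 + 3*y + 5*z**2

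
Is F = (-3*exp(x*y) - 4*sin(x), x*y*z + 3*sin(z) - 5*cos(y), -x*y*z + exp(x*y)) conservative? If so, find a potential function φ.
No, ∇×F = (-x*y - x*z + x*exp(x*y) - 3*cos(z), y*(z - exp(x*y)), 3*x*exp(x*y) + y*z) ≠ 0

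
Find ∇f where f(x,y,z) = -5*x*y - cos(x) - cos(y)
(-5*y + sin(x), -5*x + sin(y), 0)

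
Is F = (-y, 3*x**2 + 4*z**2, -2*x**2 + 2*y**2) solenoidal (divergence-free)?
Yes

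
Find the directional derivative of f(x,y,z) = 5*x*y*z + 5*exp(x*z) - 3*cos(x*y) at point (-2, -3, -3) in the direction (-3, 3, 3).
sqrt(3)*(sin(6) + 5 + 5*exp(6)/3)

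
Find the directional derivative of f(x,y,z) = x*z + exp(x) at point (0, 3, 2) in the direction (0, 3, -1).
0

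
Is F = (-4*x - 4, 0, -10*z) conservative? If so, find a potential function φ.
Yes, F is conservative. φ = -2*x**2 - 4*x - 5*z**2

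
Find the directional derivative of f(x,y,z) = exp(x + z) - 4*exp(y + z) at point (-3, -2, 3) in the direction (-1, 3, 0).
sqrt(10)*(-12*E - 1)/10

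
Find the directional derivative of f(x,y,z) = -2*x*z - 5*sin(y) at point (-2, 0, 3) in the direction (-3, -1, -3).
11*sqrt(19)/19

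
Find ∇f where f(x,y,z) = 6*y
(0, 6, 0)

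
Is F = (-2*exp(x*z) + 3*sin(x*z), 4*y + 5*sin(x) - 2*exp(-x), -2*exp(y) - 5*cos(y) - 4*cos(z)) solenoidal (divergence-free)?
No, ∇·F = -2*z*exp(x*z) + 3*z*cos(x*z) + 4*sin(z) + 4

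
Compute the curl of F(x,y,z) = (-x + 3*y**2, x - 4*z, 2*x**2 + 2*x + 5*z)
(4, -4*x - 2, 1 - 6*y)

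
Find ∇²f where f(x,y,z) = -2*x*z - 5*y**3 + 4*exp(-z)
-30*y + 4*exp(-z)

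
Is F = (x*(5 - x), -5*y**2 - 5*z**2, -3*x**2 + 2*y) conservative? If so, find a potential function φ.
No, ∇×F = (10*z + 2, 6*x, 0) ≠ 0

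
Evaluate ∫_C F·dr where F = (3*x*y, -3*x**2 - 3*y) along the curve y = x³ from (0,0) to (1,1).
-27/10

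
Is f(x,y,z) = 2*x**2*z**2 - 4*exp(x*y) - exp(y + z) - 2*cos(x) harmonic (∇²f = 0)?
No, ∇²f = -4*x**2*exp(x*y) + 4*x**2 - 4*y**2*exp(x*y) + 4*z**2 - 2*exp(y + z) + 2*cos(x)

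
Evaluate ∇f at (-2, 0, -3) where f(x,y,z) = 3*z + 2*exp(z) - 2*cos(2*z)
(0, 0, 2*exp(-3) - 4*sin(6) + 3)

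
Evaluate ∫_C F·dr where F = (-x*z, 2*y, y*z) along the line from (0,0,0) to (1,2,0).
4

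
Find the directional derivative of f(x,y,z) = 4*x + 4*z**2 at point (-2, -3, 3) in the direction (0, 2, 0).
0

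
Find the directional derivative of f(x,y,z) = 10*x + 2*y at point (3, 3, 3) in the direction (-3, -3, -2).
-18*sqrt(22)/11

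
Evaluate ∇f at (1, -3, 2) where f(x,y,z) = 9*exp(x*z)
(18*exp(2), 0, 9*exp(2))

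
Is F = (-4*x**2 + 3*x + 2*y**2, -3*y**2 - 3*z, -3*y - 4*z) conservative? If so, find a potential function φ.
No, ∇×F = (0, 0, -4*y) ≠ 0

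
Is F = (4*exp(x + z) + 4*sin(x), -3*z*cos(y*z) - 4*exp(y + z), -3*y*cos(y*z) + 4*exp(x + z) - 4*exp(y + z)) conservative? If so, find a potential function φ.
Yes, F is conservative. φ = 4*exp(x + z) - 4*exp(y + z) - 3*sin(y*z) - 4*cos(x)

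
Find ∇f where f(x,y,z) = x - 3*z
(1, 0, -3)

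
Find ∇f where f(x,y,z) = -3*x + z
(-3, 0, 1)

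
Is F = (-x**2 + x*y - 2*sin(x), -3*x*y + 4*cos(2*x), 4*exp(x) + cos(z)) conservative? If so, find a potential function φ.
No, ∇×F = (0, -4*exp(x), -x - 3*y - 8*sin(2*x)) ≠ 0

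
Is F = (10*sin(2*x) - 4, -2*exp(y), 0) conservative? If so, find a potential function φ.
Yes, F is conservative. φ = -4*x - 2*exp(y) - 5*cos(2*x)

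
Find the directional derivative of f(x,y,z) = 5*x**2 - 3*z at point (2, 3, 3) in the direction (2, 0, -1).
43*sqrt(5)/5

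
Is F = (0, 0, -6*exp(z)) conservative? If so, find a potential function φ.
Yes, F is conservative. φ = -6*exp(z)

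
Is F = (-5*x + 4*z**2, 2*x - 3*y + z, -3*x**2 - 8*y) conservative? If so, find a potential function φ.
No, ∇×F = (-9, 6*x + 8*z, 2) ≠ 0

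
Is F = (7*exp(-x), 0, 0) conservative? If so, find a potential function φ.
Yes, F is conservative. φ = -7*exp(-x)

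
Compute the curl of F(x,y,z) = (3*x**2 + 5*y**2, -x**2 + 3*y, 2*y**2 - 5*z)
(4*y, 0, -2*x - 10*y)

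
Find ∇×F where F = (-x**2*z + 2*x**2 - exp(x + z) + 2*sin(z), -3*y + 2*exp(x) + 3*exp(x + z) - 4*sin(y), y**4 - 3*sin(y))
(4*y**3 - 3*exp(x + z) - 3*cos(y), -x**2 - exp(x + z) + 2*cos(z), (3*exp(z) + 2)*exp(x))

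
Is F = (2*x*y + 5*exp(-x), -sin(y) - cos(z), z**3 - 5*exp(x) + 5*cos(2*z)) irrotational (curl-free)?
No, ∇×F = (-sin(z), 5*exp(x), -2*x)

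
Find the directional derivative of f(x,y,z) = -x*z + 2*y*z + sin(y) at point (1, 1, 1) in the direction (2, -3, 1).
-sqrt(14)*(3*cos(1) + 7)/14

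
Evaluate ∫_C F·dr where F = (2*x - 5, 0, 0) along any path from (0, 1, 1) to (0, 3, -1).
0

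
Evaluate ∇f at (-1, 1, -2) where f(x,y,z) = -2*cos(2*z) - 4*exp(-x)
(4*E, 0, -4*sin(4))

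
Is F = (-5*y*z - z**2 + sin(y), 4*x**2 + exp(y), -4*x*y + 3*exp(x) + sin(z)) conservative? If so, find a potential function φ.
No, ∇×F = (-4*x, -y - 2*z - 3*exp(x), 8*x + 5*z - cos(y)) ≠ 0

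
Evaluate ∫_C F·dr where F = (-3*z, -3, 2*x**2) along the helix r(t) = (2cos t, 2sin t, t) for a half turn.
10*pi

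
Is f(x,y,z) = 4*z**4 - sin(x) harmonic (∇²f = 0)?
No, ∇²f = 48*z**2 + sin(x)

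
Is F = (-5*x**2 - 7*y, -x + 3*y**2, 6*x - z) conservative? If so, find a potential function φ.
No, ∇×F = (0, -6, 6) ≠ 0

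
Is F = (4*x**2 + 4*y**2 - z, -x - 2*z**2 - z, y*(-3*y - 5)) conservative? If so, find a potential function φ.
No, ∇×F = (-6*y + 4*z - 4, -1, -8*y - 1) ≠ 0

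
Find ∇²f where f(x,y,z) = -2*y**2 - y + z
-4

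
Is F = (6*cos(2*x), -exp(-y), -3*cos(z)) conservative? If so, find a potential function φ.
Yes, F is conservative. φ = 3*sin(2*x) - 3*sin(z) + exp(-y)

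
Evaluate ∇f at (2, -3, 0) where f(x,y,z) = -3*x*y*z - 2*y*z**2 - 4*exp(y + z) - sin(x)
(-cos(2), -4*exp(-3), 18 - 4*exp(-3))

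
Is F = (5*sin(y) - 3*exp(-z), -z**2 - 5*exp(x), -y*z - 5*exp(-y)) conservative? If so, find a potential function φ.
No, ∇×F = (z + 5*exp(-y), 3*exp(-z), -5*exp(x) - 5*cos(y)) ≠ 0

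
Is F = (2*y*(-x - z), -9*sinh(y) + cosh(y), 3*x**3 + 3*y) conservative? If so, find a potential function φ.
No, ∇×F = (3, -9*x**2 - 2*y, 2*x + 2*z) ≠ 0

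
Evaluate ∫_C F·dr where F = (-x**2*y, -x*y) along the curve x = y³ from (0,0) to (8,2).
-1568/5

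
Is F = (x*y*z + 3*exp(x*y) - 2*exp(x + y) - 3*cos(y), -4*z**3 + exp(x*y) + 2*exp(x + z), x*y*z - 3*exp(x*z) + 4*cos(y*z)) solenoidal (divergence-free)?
No, ∇·F = x*y + x*exp(x*y) - 3*x*exp(x*z) + y*z + 3*y*exp(x*y) - 4*y*sin(y*z) - 2*exp(x + y)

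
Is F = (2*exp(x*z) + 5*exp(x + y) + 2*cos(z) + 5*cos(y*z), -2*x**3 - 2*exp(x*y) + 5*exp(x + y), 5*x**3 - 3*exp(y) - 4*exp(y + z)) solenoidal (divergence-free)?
No, ∇·F = -2*x*exp(x*y) + 2*z*exp(x*z) + 10*exp(x + y) - 4*exp(y + z)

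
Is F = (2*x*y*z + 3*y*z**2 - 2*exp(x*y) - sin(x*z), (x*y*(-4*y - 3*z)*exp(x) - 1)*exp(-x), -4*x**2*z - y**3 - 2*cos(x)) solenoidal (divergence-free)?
No, ∇·F = -4*x**2 - 8*x*y - 3*x*z + 2*y*z - 2*y*exp(x*y) - z*cos(x*z)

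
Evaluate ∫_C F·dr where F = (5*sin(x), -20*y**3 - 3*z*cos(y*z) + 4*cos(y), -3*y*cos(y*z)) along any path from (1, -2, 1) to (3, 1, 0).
sin(2) + 5*cos(1) + 4*sin(1) - 5*cos(3) + 75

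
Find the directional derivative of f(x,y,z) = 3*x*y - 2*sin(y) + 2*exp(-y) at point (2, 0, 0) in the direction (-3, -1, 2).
-sqrt(14)/7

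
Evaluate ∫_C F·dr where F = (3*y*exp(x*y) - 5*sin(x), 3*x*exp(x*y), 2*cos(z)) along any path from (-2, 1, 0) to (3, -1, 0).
5*cos(3) - 3*exp(-2) + 3*exp(-3) - 5*cos(2)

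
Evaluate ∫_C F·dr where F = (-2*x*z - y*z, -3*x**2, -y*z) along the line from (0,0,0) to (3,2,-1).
-32/3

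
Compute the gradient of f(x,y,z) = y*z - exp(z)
(0, z, y - exp(z))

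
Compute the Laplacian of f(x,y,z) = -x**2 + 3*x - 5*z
-2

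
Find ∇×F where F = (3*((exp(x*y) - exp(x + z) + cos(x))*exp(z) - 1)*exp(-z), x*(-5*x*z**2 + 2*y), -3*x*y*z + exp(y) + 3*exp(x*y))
(10*x**2*z - 3*x*z + 3*x*exp(x*y) + exp(y), 3*(y*(z - exp(x*y))*exp(z) - exp(x + 2*z) + 1)*exp(-z), -10*x*z**2 - 3*x*exp(x*y) + 2*y)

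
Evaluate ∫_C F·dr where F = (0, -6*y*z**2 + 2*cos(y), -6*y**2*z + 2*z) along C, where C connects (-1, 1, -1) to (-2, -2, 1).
-9 - 2*sin(2) - 2*sin(1)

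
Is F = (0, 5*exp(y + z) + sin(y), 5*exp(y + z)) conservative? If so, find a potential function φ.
Yes, F is conservative. φ = 5*exp(y + z) - cos(y)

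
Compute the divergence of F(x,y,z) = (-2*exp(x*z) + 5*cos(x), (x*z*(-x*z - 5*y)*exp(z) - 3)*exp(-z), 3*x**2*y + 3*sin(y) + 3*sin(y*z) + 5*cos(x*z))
-5*x*z - 5*x*sin(x*z) + 3*y*cos(y*z) - 2*z*exp(x*z) - 5*sin(x)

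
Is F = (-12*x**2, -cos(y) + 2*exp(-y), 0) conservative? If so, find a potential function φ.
Yes, F is conservative. φ = -4*x**3 - sin(y) - 2*exp(-y)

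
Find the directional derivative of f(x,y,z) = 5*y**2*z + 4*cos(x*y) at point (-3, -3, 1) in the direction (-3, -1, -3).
-3*sqrt(19)*(16*sin(9) + 35)/19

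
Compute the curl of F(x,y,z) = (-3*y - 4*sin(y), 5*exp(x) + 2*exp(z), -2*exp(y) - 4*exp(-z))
(-2*exp(y) - 2*exp(z), 0, 5*exp(x) + 4*cos(y) + 3)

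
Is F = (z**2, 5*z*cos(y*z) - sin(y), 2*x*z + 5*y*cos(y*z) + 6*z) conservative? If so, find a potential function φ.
Yes, F is conservative. φ = x*z**2 + 3*z**2 + 5*sin(y*z) + cos(y)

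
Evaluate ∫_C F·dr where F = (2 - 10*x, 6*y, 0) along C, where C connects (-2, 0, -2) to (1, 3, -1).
48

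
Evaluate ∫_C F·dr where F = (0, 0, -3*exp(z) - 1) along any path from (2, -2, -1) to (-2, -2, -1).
0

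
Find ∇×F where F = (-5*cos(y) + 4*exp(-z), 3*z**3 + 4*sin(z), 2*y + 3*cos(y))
(-9*z**2 - 3*sin(y) - 4*cos(z) + 2, -4*exp(-z), -5*sin(y))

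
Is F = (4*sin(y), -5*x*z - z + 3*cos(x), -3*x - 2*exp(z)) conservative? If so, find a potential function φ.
No, ∇×F = (5*x + 1, 3, -5*z - 3*sin(x) - 4*cos(y)) ≠ 0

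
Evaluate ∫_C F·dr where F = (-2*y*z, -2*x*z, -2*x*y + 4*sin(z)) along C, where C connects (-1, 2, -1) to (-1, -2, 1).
0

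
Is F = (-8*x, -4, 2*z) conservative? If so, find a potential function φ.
Yes, F is conservative. φ = -4*x**2 - 4*y + z**2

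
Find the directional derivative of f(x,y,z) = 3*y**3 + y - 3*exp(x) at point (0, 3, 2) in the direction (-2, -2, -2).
-79*sqrt(3)/3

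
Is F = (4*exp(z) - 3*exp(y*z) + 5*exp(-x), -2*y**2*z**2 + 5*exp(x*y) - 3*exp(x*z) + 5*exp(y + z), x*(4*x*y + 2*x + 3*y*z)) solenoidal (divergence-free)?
No, ∇·F = 3*x*y + 5*x*exp(x*y) - 4*y*z**2 + 5*exp(y + z) - 5*exp(-x)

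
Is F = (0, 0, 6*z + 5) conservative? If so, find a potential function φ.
Yes, F is conservative. φ = z*(3*z + 5)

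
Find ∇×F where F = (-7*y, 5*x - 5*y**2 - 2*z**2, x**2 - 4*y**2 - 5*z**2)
(-8*y + 4*z, -2*x, 12)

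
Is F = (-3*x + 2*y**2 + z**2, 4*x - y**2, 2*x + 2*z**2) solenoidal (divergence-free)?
No, ∇·F = -2*y + 4*z - 3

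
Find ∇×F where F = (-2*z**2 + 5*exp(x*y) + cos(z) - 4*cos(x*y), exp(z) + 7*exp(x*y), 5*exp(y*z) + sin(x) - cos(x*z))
(5*z*exp(y*z) - exp(z), -z*sin(x*z) - 4*z - sin(z) - cos(x), -5*x*exp(x*y) - 4*x*sin(x*y) + 7*y*exp(x*y))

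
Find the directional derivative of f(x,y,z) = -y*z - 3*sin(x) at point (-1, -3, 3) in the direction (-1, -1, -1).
sqrt(3)*cos(1)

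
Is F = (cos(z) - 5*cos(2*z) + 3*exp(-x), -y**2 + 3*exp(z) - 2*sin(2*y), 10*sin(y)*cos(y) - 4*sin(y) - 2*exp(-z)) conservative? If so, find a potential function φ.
No, ∇×F = (-3*exp(z) - 4*cos(y) + 10*cos(2*y), (20*cos(z) - 1)*sin(z), 0) ≠ 0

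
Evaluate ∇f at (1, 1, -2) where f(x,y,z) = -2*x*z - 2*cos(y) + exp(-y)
(4, -exp(-1) + 2*sin(1), -2)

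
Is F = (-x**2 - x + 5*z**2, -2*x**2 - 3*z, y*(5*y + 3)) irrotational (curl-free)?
No, ∇×F = (10*y + 6, 10*z, -4*x)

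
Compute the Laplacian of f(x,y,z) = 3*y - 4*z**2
-8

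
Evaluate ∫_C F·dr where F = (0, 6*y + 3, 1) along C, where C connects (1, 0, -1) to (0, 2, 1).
20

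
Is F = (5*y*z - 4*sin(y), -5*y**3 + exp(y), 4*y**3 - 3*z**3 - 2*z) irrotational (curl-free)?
No, ∇×F = (12*y**2, 5*y, -5*z + 4*cos(y))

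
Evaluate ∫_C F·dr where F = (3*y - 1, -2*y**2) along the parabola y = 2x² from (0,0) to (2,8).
-982/3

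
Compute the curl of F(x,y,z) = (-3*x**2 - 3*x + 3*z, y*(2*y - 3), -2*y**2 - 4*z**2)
(-4*y, 3, 0)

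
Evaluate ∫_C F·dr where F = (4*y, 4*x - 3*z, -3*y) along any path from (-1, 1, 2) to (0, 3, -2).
28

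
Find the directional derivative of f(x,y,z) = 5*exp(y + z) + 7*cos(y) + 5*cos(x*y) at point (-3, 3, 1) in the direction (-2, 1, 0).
sqrt(5)*(-9*sin(9) - 7*sin(3)/5 + exp(4))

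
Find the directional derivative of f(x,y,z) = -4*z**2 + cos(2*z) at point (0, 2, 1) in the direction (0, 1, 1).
-sqrt(2)*(sin(2) + 4)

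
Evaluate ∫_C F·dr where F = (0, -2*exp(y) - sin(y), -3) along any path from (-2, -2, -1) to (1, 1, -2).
-2*E + 2*exp(-2) - cos(2) + cos(1) + 3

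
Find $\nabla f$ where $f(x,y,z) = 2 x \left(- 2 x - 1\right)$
(-8*x - 2, 0, 0)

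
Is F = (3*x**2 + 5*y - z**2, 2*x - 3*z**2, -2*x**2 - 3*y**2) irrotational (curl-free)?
No, ∇×F = (-6*y + 6*z, 4*x - 2*z, -3)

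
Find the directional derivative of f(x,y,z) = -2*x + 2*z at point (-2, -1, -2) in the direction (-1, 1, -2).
-sqrt(6)/3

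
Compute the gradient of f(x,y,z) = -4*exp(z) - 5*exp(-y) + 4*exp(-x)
(-4*exp(-x), 5*exp(-y), -4*exp(z))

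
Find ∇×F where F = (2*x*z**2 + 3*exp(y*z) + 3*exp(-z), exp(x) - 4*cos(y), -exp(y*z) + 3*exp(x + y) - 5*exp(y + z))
(-z*exp(y*z) + 3*exp(x + y) - 5*exp(y + z), 4*x*z + 3*y*exp(y*z) - 3*exp(x + y) - 3*exp(-z), -3*z*exp(y*z) + exp(x))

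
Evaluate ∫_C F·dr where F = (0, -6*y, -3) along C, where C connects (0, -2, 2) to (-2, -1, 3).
6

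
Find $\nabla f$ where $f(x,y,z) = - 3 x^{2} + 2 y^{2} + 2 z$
(-6*x, 4*y, 2)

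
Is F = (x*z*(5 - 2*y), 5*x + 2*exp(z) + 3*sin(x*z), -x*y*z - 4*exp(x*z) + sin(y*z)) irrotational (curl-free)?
No, ∇×F = (-x*z - 3*x*cos(x*z) + z*cos(y*z) - 2*exp(z), -x*(2*y - 5) + y*z + 4*z*exp(x*z), 2*x*z + 3*z*cos(x*z) + 5)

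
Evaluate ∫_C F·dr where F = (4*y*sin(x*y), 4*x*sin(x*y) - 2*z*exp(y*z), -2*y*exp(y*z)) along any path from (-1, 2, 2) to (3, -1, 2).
4*cos(2) - 2*exp(-2) - 4*cos(3) + 2*exp(4)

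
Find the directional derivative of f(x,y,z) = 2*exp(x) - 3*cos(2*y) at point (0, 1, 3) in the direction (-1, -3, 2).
-sqrt(14)*(1 + 9*sin(2))/7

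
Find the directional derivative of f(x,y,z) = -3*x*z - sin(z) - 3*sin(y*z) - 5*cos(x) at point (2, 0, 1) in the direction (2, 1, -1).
sqrt(6)*(-3 + cos(1) + 10*sin(2))/6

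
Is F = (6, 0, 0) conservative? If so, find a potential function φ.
Yes, F is conservative. φ = 6*x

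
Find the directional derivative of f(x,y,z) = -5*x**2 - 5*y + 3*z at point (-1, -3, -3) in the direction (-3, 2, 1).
-37*sqrt(14)/14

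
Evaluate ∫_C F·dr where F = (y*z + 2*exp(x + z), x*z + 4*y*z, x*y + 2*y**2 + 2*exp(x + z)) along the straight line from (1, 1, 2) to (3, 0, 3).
-2*exp(3) - 6 + 2*exp(6)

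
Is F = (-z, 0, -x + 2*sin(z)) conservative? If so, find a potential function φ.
Yes, F is conservative. φ = -x*z - 2*cos(z)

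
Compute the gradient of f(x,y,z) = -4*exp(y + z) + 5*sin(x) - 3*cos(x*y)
(3*y*sin(x*y) + 5*cos(x), 3*x*sin(x*y) - 4*exp(y + z), -4*exp(y + z))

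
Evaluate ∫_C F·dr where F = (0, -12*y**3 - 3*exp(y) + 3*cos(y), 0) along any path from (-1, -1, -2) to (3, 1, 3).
-6*sinh(1) + 6*sin(1)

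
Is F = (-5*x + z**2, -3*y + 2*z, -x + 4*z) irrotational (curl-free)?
No, ∇×F = (-2, 2*z + 1, 0)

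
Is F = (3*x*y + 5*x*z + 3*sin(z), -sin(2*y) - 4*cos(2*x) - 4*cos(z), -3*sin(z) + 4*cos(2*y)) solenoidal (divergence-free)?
No, ∇·F = 3*y + 5*z - 2*cos(2*y) - 3*cos(z)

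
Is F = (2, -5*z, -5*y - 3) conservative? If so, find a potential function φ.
Yes, F is conservative. φ = 2*x - 5*y*z - 3*z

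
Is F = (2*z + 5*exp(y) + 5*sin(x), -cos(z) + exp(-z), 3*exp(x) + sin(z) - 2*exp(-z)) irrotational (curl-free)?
No, ∇×F = (-sin(z) + exp(-z), 2 - 3*exp(x), -5*exp(y))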